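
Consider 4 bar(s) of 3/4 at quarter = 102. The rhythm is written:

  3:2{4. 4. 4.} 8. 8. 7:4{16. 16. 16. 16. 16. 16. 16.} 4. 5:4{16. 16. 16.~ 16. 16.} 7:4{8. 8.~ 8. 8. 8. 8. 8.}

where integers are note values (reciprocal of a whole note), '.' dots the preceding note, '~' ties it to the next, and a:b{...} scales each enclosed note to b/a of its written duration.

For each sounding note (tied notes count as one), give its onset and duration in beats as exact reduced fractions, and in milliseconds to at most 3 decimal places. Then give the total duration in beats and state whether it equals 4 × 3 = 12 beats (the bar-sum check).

1) 0.0ms=0b +588.235ms=1b
2) 588.235ms=1b +588.235ms=1b
3) 1176.471ms=2b +588.235ms=1b
4) 1764.706ms=3b +441.176ms=3/4b
5) 2205.882ms=15/4b +441.176ms=3/4b
6) 2647.059ms=9/2b +126.05ms=3/14b
7) 2773.109ms=33/7b +126.05ms=3/14b
8) 2899.16ms=69/14b +126.05ms=3/14b
9) 3025.21ms=36/7b +126.05ms=3/14b
10) 3151.261ms=75/14b +126.05ms=3/14b
11) 3277.311ms=39/7b +126.05ms=3/14b
12) 3403.361ms=81/14b +126.05ms=3/14b
13) 3529.412ms=6b +882.353ms=3/2b
14) 4411.765ms=15/2b +176.471ms=3/10b
15) 4588.235ms=39/5b +176.471ms=3/10b
16) 4764.706ms=81/10b +352.941ms=3/5b
17) 5117.647ms=87/10b +176.471ms=3/10b
18) 5294.118ms=9b +252.101ms=3/7b
19) 5546.218ms=66/7b +504.202ms=6/7b
20) 6050.42ms=72/7b +252.101ms=3/7b
21) 6302.521ms=75/7b +252.101ms=3/7b
22) 6554.622ms=78/7b +252.101ms=3/7b
23) 6806.723ms=81/7b +252.101ms=3/7b
Σ=12b of 12 (102bpm 3/4) — PASS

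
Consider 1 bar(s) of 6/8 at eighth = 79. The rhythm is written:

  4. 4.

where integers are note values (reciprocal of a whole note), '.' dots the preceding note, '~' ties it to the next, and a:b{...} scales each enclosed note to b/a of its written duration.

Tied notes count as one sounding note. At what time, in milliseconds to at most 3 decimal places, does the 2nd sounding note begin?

note 2 onset = 3b = 2278.481ms

1. 0.0ms @ 0 + 2278.481ms (3)
2. 2278.481ms @ 3 + 2278.481ms (3)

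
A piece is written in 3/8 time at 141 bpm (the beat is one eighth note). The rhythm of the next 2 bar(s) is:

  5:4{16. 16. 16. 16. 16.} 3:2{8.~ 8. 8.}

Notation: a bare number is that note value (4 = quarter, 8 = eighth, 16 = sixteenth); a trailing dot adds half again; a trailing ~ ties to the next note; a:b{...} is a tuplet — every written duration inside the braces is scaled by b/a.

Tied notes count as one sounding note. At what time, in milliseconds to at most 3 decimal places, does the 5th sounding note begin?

note 5 onset = 12/5b = 1021.277ms

1. 0.0ms @ 0 + 255.319ms (3/5)
2. 255.319ms @ 3/5 + 255.319ms (3/5)
3. 510.638ms @ 6/5 + 255.319ms (3/5)
4. 765.957ms @ 9/5 + 255.319ms (3/5)
5. 1021.277ms @ 12/5 + 255.319ms (3/5)
6. 1276.596ms @ 3 + 851.064ms (2)
7. 2127.66ms @ 5 + 425.532ms (1)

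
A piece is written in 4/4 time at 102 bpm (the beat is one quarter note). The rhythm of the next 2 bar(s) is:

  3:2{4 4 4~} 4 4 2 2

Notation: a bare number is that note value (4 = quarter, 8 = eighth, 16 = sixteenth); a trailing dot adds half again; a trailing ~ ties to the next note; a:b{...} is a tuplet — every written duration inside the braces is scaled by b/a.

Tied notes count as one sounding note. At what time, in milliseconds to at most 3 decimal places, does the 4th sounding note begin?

1. 0.0ms @ 0 + 392.157ms (2/3)
2. 392.157ms @ 2/3 + 392.157ms (2/3)
3. 784.314ms @ 4/3 + 980.392ms (5/3)
4. 1764.706ms @ 3 + 588.235ms (1)
5. 2352.941ms @ 4 + 1176.471ms (2)
6. 3529.412ms @ 6 + 1176.471ms (2)

note 4 onset = 3b = 1764.706ms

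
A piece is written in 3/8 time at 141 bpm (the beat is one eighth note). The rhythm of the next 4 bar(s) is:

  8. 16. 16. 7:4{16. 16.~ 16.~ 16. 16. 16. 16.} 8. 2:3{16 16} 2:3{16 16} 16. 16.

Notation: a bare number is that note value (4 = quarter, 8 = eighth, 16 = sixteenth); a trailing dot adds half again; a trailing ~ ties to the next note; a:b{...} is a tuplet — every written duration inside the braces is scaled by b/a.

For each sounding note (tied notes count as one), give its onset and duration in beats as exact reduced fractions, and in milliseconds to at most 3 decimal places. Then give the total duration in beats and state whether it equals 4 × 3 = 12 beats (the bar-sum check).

1) 0.0ms=0b +638.298ms=3/2b
2) 638.298ms=3/2b +319.149ms=3/4b
3) 957.447ms=9/4b +319.149ms=3/4b
4) 1276.596ms=3b +182.371ms=3/7b
5) 1458.967ms=24/7b +547.112ms=9/7b
6) 2006.079ms=33/7b +182.371ms=3/7b
7) 2188.45ms=36/7b +182.371ms=3/7b
8) 2370.821ms=39/7b +182.371ms=3/7b
9) 2553.191ms=6b +638.298ms=3/2b
10) 3191.489ms=15/2b +319.149ms=3/4b
11) 3510.638ms=33/4b +319.149ms=3/4b
12) 3829.787ms=9b +319.149ms=3/4b
13) 4148.936ms=39/4b +319.149ms=3/4b
14) 4468.085ms=21/2b +319.149ms=3/4b
15) 4787.234ms=45/4b +319.149ms=3/4b
Σ=12b of 12 (141bpm 3/8) — PASS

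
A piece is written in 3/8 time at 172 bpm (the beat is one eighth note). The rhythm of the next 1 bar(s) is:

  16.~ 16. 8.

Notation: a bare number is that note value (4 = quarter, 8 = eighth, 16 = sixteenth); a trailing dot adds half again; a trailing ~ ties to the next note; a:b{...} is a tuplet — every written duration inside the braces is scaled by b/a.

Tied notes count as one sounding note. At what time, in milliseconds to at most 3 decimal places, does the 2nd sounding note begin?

note 2 onset = 3/2b = 523.256ms

1. 0.0ms @ 0 + 523.256ms (3/2)
2. 523.256ms @ 3/2 + 523.256ms (3/2)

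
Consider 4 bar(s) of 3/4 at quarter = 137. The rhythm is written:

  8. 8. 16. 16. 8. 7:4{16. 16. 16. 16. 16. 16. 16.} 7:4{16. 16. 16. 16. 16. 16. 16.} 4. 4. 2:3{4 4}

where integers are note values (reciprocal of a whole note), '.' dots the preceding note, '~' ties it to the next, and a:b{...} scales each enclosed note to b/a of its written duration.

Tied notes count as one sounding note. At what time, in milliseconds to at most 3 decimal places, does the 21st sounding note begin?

note 21 onset = 15/2b = 3284.672ms

1. 0.0ms @ 0 + 328.467ms (3/4)
2. 328.467ms @ 3/4 + 328.467ms (3/4)
3. 656.934ms @ 3/2 + 164.234ms (3/8)
4. 821.168ms @ 15/8 + 164.234ms (3/8)
5. 985.401ms @ 9/4 + 328.467ms (3/4)
6. 1313.869ms @ 3 + 93.848ms (3/14)
7. 1407.716ms @ 45/14 + 93.848ms (3/14)
8. 1501.564ms @ 24/7 + 93.848ms (3/14)
9. 1595.412ms @ 51/14 + 93.848ms (3/14)
10. 1689.26ms @ 27/7 + 93.848ms (3/14)
11. 1783.107ms @ 57/14 + 93.848ms (3/14)
12. 1876.955ms @ 30/7 + 93.848ms (3/14)
13. 1970.803ms @ 9/2 + 93.848ms (3/14)
14. 2064.651ms @ 33/7 + 93.848ms (3/14)
15. 2158.498ms @ 69/14 + 93.848ms (3/14)
16. 2252.346ms @ 36/7 + 93.848ms (3/14)
17. 2346.194ms @ 75/14 + 93.848ms (3/14)
18. 2440.042ms @ 39/7 + 93.848ms (3/14)
19. 2533.889ms @ 81/14 + 93.848ms (3/14)
20. 2627.737ms @ 6 + 656.934ms (3/2)
21. 3284.672ms @ 15/2 + 656.934ms (3/2)
22. 3941.606ms @ 9 + 656.934ms (3/2)
23. 4598.54ms @ 21/2 + 656.934ms (3/2)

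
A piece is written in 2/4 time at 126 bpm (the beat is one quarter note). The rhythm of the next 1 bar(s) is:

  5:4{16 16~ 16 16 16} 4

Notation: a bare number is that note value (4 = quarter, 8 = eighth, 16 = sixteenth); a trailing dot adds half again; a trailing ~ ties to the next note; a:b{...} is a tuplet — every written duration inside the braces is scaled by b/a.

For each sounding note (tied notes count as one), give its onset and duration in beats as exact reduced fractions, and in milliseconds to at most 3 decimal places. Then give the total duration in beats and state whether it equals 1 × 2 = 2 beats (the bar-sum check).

1) 0.0ms=0b +95.238ms=1/5b
2) 95.238ms=1/5b +190.476ms=2/5b
3) 285.714ms=3/5b +95.238ms=1/5b
4) 380.952ms=4/5b +95.238ms=1/5b
5) 476.19ms=1b +476.19ms=1b
Σ=2b of 2 (126bpm 2/4) — PASS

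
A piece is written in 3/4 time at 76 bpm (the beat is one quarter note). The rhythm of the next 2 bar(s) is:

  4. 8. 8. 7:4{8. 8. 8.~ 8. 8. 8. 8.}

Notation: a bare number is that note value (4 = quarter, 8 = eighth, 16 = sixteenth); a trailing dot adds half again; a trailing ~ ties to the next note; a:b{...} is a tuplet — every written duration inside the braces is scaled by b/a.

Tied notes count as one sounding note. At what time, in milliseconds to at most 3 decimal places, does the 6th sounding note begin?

note 6 onset = 27/7b = 3045.113ms

1. 0.0ms @ 0 + 1184.211ms (3/2)
2. 1184.211ms @ 3/2 + 592.105ms (3/4)
3. 1776.316ms @ 9/4 + 592.105ms (3/4)
4. 2368.421ms @ 3 + 338.346ms (3/7)
5. 2706.767ms @ 24/7 + 338.346ms (3/7)
6. 3045.113ms @ 27/7 + 676.692ms (6/7)
7. 3721.805ms @ 33/7 + 338.346ms (3/7)
8. 4060.15ms @ 36/7 + 338.346ms (3/7)
9. 4398.496ms @ 39/7 + 338.346ms (3/7)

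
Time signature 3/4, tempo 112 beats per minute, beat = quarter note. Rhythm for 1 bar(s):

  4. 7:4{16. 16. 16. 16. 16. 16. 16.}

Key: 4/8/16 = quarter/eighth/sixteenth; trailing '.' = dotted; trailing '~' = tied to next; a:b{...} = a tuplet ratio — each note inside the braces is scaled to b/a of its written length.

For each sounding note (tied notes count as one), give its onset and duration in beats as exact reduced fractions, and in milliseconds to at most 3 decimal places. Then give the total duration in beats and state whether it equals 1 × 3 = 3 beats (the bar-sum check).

1) 0.0ms=0b +803.571ms=3/2b
2) 803.571ms=3/2b +114.796ms=3/14b
3) 918.367ms=12/7b +114.796ms=3/14b
4) 1033.163ms=27/14b +114.796ms=3/14b
5) 1147.959ms=15/7b +114.796ms=3/14b
6) 1262.755ms=33/14b +114.796ms=3/14b
7) 1377.551ms=18/7b +114.796ms=3/14b
8) 1492.347ms=39/14b +114.796ms=3/14b
Σ=3b of 3 (112bpm 3/4) — PASS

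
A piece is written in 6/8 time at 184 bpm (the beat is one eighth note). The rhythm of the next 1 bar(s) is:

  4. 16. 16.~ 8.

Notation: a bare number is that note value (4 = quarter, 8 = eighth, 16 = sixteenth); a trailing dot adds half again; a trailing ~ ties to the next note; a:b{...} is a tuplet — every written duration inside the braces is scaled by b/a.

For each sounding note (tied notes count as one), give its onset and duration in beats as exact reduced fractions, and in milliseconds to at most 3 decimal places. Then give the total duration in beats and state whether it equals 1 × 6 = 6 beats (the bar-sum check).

1) 0.0ms=0b +978.261ms=3b
2) 978.261ms=3b +244.565ms=3/4b
3) 1222.826ms=15/4b +733.696ms=9/4b
Σ=6b of 6 (184bpm 6/8) — PASS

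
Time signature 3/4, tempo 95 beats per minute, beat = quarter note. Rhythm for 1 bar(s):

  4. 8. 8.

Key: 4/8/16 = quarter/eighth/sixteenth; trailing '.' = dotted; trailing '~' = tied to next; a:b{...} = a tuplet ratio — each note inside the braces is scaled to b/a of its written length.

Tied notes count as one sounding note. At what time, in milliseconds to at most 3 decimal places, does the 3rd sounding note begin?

1. 0.0ms @ 0 + 947.368ms (3/2)
2. 947.368ms @ 3/2 + 473.684ms (3/4)
3. 1421.053ms @ 9/4 + 473.684ms (3/4)

note 3 onset = 9/4b = 1421.053ms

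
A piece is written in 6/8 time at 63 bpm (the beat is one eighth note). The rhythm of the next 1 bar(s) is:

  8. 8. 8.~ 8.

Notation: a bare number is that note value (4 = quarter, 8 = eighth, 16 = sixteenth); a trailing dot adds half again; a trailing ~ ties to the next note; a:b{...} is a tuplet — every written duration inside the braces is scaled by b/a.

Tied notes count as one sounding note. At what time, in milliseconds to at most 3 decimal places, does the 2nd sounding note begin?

1. 0.0ms @ 0 + 1428.571ms (3/2)
2. 1428.571ms @ 3/2 + 1428.571ms (3/2)
3. 2857.143ms @ 3 + 2857.143ms (3)

note 2 onset = 3/2b = 1428.571ms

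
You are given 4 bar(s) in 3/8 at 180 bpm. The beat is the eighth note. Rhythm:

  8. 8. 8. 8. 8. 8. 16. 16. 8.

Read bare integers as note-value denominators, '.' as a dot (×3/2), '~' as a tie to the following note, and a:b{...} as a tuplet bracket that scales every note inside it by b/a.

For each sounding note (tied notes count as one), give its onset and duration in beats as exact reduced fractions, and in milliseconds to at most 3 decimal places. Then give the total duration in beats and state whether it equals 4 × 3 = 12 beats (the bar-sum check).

1) 0.0ms=0b +500.0ms=3/2b
2) 500.0ms=3/2b +500.0ms=3/2b
3) 1000.0ms=3b +500.0ms=3/2b
4) 1500.0ms=9/2b +500.0ms=3/2b
5) 2000.0ms=6b +500.0ms=3/2b
6) 2500.0ms=15/2b +500.0ms=3/2b
7) 3000.0ms=9b +250.0ms=3/4b
8) 3250.0ms=39/4b +250.0ms=3/4b
9) 3500.0ms=21/2b +500.0ms=3/2b
Σ=12b of 12 (180bpm 3/8) — PASS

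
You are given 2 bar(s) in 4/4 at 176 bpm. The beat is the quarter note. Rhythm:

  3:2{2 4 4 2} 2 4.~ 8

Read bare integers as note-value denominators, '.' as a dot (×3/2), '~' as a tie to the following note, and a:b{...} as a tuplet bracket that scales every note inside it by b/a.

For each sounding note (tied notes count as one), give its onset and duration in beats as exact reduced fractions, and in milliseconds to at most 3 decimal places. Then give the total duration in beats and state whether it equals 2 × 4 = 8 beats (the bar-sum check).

1) 0.0ms=0b +454.545ms=4/3b
2) 454.545ms=4/3b +227.273ms=2/3b
3) 681.818ms=2b +227.273ms=2/3b
4) 909.091ms=8/3b +454.545ms=4/3b
5) 1363.636ms=4b +681.818ms=2b
6) 2045.455ms=6b +681.818ms=2b
Σ=8b of 8 (176bpm 4/4) — PASS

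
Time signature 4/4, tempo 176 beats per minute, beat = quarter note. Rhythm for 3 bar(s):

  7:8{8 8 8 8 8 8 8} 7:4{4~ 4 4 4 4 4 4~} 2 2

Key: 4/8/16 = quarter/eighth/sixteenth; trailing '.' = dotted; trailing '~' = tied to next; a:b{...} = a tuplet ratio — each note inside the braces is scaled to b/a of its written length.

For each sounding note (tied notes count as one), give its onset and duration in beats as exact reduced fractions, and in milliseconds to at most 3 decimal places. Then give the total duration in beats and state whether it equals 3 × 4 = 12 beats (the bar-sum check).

1) 0.0ms=0b +194.805ms=4/7b
2) 194.805ms=4/7b +194.805ms=4/7b
3) 389.61ms=8/7b +194.805ms=4/7b
4) 584.416ms=12/7b +194.805ms=4/7b
5) 779.221ms=16/7b +194.805ms=4/7b
6) 974.026ms=20/7b +194.805ms=4/7b
7) 1168.831ms=24/7b +194.805ms=4/7b
8) 1363.636ms=4b +389.61ms=8/7b
9) 1753.247ms=36/7b +194.805ms=4/7b
10) 1948.052ms=40/7b +194.805ms=4/7b
11) 2142.857ms=44/7b +194.805ms=4/7b
12) 2337.662ms=48/7b +194.805ms=4/7b
13) 2532.468ms=52/7b +876.623ms=18/7b
14) 3409.091ms=10b +681.818ms=2b
Σ=12b of 12 (176bpm 4/4) — PASS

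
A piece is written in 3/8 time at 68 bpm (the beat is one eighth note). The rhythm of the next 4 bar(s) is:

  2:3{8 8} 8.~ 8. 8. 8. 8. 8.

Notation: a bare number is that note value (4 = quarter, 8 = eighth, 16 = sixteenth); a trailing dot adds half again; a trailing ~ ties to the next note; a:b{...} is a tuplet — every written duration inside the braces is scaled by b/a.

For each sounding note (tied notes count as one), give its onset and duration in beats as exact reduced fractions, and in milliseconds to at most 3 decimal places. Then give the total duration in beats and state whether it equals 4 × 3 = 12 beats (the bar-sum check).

1) 0.0ms=0b +1323.529ms=3/2b
2) 1323.529ms=3/2b +1323.529ms=3/2b
3) 2647.059ms=3b +2647.059ms=3b
4) 5294.118ms=6b +1323.529ms=3/2b
5) 6617.647ms=15/2b +1323.529ms=3/2b
6) 7941.176ms=9b +1323.529ms=3/2b
7) 9264.706ms=21/2b +1323.529ms=3/2b
Σ=12b of 12 (68bpm 3/8) — PASS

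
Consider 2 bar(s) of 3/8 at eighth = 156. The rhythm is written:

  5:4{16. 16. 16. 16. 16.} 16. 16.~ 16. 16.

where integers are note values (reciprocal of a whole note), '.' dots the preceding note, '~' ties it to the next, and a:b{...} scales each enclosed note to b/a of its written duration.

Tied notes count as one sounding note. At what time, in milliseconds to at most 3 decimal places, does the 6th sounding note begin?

note 6 onset = 3b = 1153.846ms

1. 0.0ms @ 0 + 230.769ms (3/5)
2. 230.769ms @ 3/5 + 230.769ms (3/5)
3. 461.538ms @ 6/5 + 230.769ms (3/5)
4. 692.308ms @ 9/5 + 230.769ms (3/5)
5. 923.077ms @ 12/5 + 230.769ms (3/5)
6. 1153.846ms @ 3 + 288.462ms (3/4)
7. 1442.308ms @ 15/4 + 576.923ms (3/2)
8. 2019.231ms @ 21/4 + 288.462ms (3/4)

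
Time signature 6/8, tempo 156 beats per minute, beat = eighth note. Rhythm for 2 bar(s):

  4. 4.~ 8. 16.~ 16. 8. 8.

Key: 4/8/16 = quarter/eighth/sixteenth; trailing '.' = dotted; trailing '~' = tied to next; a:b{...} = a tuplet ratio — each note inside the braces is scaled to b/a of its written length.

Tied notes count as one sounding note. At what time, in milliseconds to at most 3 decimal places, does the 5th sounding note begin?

1. 0.0ms @ 0 + 1153.846ms (3)
2. 1153.846ms @ 3 + 1730.769ms (9/2)
3. 2884.615ms @ 15/2 + 576.923ms (3/2)
4. 3461.538ms @ 9 + 576.923ms (3/2)
5. 4038.462ms @ 21/2 + 576.923ms (3/2)

note 5 onset = 21/2b = 4038.462ms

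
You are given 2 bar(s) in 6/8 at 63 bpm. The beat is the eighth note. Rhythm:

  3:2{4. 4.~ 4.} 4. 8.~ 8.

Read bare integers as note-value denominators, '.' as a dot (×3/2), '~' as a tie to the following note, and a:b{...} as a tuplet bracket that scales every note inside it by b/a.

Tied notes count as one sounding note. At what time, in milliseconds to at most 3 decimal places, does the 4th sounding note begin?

note 4 onset = 9b = 8571.429ms

1. 0.0ms @ 0 + 1904.762ms (2)
2. 1904.762ms @ 2 + 3809.524ms (4)
3. 5714.286ms @ 6 + 2857.143ms (3)
4. 8571.429ms @ 9 + 2857.143ms (3)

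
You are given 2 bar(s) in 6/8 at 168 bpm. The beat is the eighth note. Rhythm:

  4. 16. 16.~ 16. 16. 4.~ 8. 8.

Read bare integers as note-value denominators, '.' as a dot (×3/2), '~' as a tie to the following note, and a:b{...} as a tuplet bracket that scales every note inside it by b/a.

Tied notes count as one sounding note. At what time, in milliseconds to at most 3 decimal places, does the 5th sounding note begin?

note 5 onset = 6b = 2142.857ms

1. 0.0ms @ 0 + 1071.429ms (3)
2. 1071.429ms @ 3 + 267.857ms (3/4)
3. 1339.286ms @ 15/4 + 535.714ms (3/2)
4. 1875.0ms @ 21/4 + 267.857ms (3/4)
5. 2142.857ms @ 6 + 1607.143ms (9/2)
6. 3750.0ms @ 21/2 + 535.714ms (3/2)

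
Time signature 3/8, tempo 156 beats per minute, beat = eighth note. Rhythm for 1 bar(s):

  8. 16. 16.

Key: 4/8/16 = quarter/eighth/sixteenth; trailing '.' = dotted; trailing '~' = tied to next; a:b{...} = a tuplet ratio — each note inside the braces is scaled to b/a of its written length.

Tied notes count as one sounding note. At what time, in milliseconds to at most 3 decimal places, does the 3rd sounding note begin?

1. 0.0ms @ 0 + 576.923ms (3/2)
2. 576.923ms @ 3/2 + 288.462ms (3/4)
3. 865.385ms @ 9/4 + 288.462ms (3/4)

note 3 onset = 9/4b = 865.385ms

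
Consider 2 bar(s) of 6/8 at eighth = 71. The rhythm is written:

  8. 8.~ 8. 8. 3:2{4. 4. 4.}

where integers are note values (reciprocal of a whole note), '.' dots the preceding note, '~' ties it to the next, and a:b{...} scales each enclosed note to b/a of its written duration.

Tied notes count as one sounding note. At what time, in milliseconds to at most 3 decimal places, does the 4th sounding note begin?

note 4 onset = 6b = 5070.423ms

1. 0.0ms @ 0 + 1267.606ms (3/2)
2. 1267.606ms @ 3/2 + 2535.211ms (3)
3. 3802.817ms @ 9/2 + 1267.606ms (3/2)
4. 5070.423ms @ 6 + 1690.141ms (2)
5. 6760.563ms @ 8 + 1690.141ms (2)
6. 8450.704ms @ 10 + 1690.141ms (2)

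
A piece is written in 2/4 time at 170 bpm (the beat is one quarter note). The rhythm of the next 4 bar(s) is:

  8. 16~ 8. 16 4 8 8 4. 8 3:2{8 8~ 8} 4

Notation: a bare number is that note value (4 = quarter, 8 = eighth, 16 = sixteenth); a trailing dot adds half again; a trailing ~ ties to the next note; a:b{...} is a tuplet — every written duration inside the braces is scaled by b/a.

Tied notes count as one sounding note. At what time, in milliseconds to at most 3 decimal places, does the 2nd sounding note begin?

1. 0.0ms @ 0 + 264.706ms (3/4)
2. 264.706ms @ 3/4 + 352.941ms (1)
3. 617.647ms @ 7/4 + 88.235ms (1/4)
4. 705.882ms @ 2 + 352.941ms (1)
5. 1058.824ms @ 3 + 176.471ms (1/2)
6. 1235.294ms @ 7/2 + 176.471ms (1/2)
7. 1411.765ms @ 4 + 529.412ms (3/2)
8. 1941.176ms @ 11/2 + 176.471ms (1/2)
9. 2117.647ms @ 6 + 117.647ms (1/3)
10. 2235.294ms @ 19/3 + 235.294ms (2/3)
11. 2470.588ms @ 7 + 352.941ms (1)

note 2 onset = 3/4b = 264.706ms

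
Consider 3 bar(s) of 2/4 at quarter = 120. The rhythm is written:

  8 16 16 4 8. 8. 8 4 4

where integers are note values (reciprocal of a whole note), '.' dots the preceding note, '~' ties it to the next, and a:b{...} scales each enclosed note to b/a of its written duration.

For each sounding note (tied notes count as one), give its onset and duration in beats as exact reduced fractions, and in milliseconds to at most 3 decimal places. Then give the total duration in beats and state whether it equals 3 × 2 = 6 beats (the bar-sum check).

1) 0.0ms=0b +250.0ms=1/2b
2) 250.0ms=1/2b +125.0ms=1/4b
3) 375.0ms=3/4b +125.0ms=1/4b
4) 500.0ms=1b +500.0ms=1b
5) 1000.0ms=2b +375.0ms=3/4b
6) 1375.0ms=11/4b +375.0ms=3/4b
7) 1750.0ms=7/2b +250.0ms=1/2b
8) 2000.0ms=4b +500.0ms=1b
9) 2500.0ms=5b +500.0ms=1b
Σ=6b of 6 (120bpm 2/4) — PASS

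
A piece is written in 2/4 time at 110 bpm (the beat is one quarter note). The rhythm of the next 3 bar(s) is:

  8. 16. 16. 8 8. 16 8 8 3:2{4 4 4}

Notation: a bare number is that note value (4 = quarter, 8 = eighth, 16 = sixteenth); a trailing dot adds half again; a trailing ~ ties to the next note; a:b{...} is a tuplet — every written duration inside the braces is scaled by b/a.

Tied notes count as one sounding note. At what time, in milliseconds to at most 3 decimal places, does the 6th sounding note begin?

note 6 onset = 11/4b = 1500.0ms

1. 0.0ms @ 0 + 409.091ms (3/4)
2. 409.091ms @ 3/4 + 204.545ms (3/8)
3. 613.636ms @ 9/8 + 204.545ms (3/8)
4. 818.182ms @ 3/2 + 272.727ms (1/2)
5. 1090.909ms @ 2 + 409.091ms (3/4)
6. 1500.0ms @ 11/4 + 136.364ms (1/4)
7. 1636.364ms @ 3 + 272.727ms (1/2)
8. 1909.091ms @ 7/2 + 272.727ms (1/2)
9. 2181.818ms @ 4 + 363.636ms (2/3)
10. 2545.455ms @ 14/3 + 363.636ms (2/3)
11. 2909.091ms @ 16/3 + 363.636ms (2/3)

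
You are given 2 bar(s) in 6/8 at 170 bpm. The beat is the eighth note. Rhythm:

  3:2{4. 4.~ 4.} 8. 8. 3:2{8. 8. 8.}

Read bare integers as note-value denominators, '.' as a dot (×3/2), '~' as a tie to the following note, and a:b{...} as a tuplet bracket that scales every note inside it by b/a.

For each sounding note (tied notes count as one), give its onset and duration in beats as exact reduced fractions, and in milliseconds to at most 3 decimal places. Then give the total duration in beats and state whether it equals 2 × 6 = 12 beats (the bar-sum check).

1) 0.0ms=0b +705.882ms=2b
2) 705.882ms=2b +1411.765ms=4b
3) 2117.647ms=6b +529.412ms=3/2b
4) 2647.059ms=15/2b +529.412ms=3/2b
5) 3176.471ms=9b +352.941ms=1b
6) 3529.412ms=10b +352.941ms=1b
7) 3882.353ms=11b +352.941ms=1b
Σ=12b of 12 (170bpm 6/8) — PASS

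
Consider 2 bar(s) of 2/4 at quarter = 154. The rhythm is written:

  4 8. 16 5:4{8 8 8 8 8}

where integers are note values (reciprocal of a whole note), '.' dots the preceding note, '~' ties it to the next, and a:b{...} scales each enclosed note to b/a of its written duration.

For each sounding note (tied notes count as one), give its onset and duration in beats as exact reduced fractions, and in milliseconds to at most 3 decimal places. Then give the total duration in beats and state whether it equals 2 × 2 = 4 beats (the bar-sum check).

1) 0.0ms=0b +389.61ms=1b
2) 389.61ms=1b +292.208ms=3/4b
3) 681.818ms=7/4b +97.403ms=1/4b
4) 779.221ms=2b +155.844ms=2/5b
5) 935.065ms=12/5b +155.844ms=2/5b
6) 1090.909ms=14/5b +155.844ms=2/5b
7) 1246.753ms=16/5b +155.844ms=2/5b
8) 1402.597ms=18/5b +155.844ms=2/5b
Σ=4b of 4 (154bpm 2/4) — PASS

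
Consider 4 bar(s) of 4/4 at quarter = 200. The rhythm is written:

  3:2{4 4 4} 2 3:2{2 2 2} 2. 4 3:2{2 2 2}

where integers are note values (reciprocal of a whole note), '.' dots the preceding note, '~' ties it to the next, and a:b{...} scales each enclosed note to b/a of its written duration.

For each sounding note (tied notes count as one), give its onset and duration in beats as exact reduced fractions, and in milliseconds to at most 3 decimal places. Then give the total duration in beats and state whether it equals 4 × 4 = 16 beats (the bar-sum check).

1) 0.0ms=0b +200.0ms=2/3b
2) 200.0ms=2/3b +200.0ms=2/3b
3) 400.0ms=4/3b +200.0ms=2/3b
4) 600.0ms=2b +600.0ms=2b
5) 1200.0ms=4b +400.0ms=4/3b
6) 1600.0ms=16/3b +400.0ms=4/3b
7) 2000.0ms=20/3b +400.0ms=4/3b
8) 2400.0ms=8b +900.0ms=3b
9) 3300.0ms=11b +300.0ms=1b
10) 3600.0ms=12b +400.0ms=4/3b
11) 4000.0ms=40/3b +400.0ms=4/3b
12) 4400.0ms=44/3b +400.0ms=4/3b
Σ=16b of 16 (200bpm 4/4) — PASS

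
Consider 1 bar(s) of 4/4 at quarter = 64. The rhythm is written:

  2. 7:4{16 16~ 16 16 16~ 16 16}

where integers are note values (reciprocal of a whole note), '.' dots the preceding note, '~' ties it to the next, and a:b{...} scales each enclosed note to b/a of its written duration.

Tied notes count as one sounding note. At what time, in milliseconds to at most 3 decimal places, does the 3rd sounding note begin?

note 3 onset = 22/7b = 2946.429ms

1. 0.0ms @ 0 + 2812.5ms (3)
2. 2812.5ms @ 3 + 133.929ms (1/7)
3. 2946.429ms @ 22/7 + 267.857ms (2/7)
4. 3214.286ms @ 24/7 + 133.929ms (1/7)
5. 3348.214ms @ 25/7 + 267.857ms (2/7)
6. 3616.071ms @ 27/7 + 133.929ms (1/7)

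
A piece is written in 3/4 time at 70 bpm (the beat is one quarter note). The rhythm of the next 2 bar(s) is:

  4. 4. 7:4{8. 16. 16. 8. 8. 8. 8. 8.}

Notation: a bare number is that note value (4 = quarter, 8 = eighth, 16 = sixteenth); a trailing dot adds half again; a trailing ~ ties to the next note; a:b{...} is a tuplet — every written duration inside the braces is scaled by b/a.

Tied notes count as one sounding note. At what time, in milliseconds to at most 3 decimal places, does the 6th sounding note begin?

1. 0.0ms @ 0 + 1285.714ms (3/2)
2. 1285.714ms @ 3/2 + 1285.714ms (3/2)
3. 2571.429ms @ 3 + 367.347ms (3/7)
4. 2938.776ms @ 24/7 + 183.673ms (3/14)
5. 3122.449ms @ 51/14 + 183.673ms (3/14)
6. 3306.122ms @ 27/7 + 367.347ms (3/7)
7. 3673.469ms @ 30/7 + 367.347ms (3/7)
8. 4040.816ms @ 33/7 + 367.347ms (3/7)
9. 4408.163ms @ 36/7 + 367.347ms (3/7)
10. 4775.51ms @ 39/7 + 367.347ms (3/7)

note 6 onset = 27/7b = 3306.122ms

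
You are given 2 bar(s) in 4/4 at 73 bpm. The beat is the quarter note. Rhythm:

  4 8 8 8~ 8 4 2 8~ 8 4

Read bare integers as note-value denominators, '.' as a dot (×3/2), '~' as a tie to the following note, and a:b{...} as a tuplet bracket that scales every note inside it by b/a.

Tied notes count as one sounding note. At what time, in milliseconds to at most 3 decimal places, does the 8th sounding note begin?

1. 0.0ms @ 0 + 821.918ms (1)
2. 821.918ms @ 1 + 410.959ms (1/2)
3. 1232.877ms @ 3/2 + 410.959ms (1/2)
4. 1643.836ms @ 2 + 821.918ms (1)
5. 2465.753ms @ 3 + 821.918ms (1)
6. 3287.671ms @ 4 + 1643.836ms (2)
7. 4931.507ms @ 6 + 821.918ms (1)
8. 5753.425ms @ 7 + 821.918ms (1)

note 8 onset = 7b = 5753.425ms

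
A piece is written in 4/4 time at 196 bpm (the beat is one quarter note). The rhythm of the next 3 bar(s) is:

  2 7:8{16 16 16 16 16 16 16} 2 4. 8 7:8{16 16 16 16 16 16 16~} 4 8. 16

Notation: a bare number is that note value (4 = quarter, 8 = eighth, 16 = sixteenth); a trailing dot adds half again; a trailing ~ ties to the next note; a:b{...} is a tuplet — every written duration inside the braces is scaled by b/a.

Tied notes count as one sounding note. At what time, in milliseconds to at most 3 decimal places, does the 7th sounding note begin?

1. 0.0ms @ 0 + 612.245ms (2)
2. 612.245ms @ 2 + 87.464ms (2/7)
3. 699.708ms @ 16/7 + 87.464ms (2/7)
4. 787.172ms @ 18/7 + 87.464ms (2/7)
5. 874.636ms @ 20/7 + 87.464ms (2/7)
6. 962.099ms @ 22/7 + 87.464ms (2/7)
7. 1049.563ms @ 24/7 + 87.464ms (2/7)
8. 1137.026ms @ 26/7 + 87.464ms (2/7)
9. 1224.49ms @ 4 + 612.245ms (2)
10. 1836.735ms @ 6 + 459.184ms (3/2)
11. 2295.918ms @ 15/2 + 153.061ms (1/2)
12. 2448.98ms @ 8 + 87.464ms (2/7)
13. 2536.443ms @ 58/7 + 87.464ms (2/7)
14. 2623.907ms @ 60/7 + 87.464ms (2/7)
15. 2711.37ms @ 62/7 + 87.464ms (2/7)
16. 2798.834ms @ 64/7 + 87.464ms (2/7)
17. 2886.297ms @ 66/7 + 87.464ms (2/7)
18. 2973.761ms @ 68/7 + 393.586ms (9/7)
19. 3367.347ms @ 11 + 229.592ms (3/4)
20. 3596.939ms @ 47/4 + 76.531ms (1/4)

note 7 onset = 24/7b = 1049.563ms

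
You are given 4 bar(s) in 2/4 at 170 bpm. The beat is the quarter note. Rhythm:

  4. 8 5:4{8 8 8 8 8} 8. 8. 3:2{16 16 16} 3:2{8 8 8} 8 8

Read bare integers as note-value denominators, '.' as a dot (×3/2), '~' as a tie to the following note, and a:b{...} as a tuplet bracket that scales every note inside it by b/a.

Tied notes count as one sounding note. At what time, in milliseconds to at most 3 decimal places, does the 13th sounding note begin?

note 13 onset = 6b = 2117.647ms

1. 0.0ms @ 0 + 529.412ms (3/2)
2. 529.412ms @ 3/2 + 176.471ms (1/2)
3. 705.882ms @ 2 + 141.176ms (2/5)
4. 847.059ms @ 12/5 + 141.176ms (2/5)
5. 988.235ms @ 14/5 + 141.176ms (2/5)
6. 1129.412ms @ 16/5 + 141.176ms (2/5)
7. 1270.588ms @ 18/5 + 141.176ms (2/5)
8. 1411.765ms @ 4 + 264.706ms (3/4)
9. 1676.471ms @ 19/4 + 264.706ms (3/4)
10. 1941.176ms @ 11/2 + 58.824ms (1/6)
11. 2000.0ms @ 17/3 + 58.824ms (1/6)
12. 2058.824ms @ 35/6 + 58.824ms (1/6)
13. 2117.647ms @ 6 + 117.647ms (1/3)
14. 2235.294ms @ 19/3 + 117.647ms (1/3)
15. 2352.941ms @ 20/3 + 117.647ms (1/3)
16. 2470.588ms @ 7 + 176.471ms (1/2)
17. 2647.059ms @ 15/2 + 176.471ms (1/2)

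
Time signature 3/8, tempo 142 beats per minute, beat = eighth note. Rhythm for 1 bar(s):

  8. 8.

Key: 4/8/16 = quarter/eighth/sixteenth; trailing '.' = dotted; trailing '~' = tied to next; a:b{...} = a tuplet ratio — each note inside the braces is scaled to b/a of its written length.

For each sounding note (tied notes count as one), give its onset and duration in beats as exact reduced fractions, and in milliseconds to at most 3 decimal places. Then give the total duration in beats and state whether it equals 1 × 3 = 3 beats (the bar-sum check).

1) 0.0ms=0b +633.803ms=3/2b
2) 633.803ms=3/2b +633.803ms=3/2b
Σ=3b of 3 (142bpm 3/8) — PASS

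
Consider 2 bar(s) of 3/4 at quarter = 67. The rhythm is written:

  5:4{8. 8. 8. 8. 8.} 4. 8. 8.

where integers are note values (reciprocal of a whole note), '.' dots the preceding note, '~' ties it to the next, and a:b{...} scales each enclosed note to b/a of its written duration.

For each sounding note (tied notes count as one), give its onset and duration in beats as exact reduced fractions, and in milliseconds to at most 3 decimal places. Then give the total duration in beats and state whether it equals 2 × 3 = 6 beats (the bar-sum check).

1) 0.0ms=0b +537.313ms=3/5b
2) 537.313ms=3/5b +537.313ms=3/5b
3) 1074.627ms=6/5b +537.313ms=3/5b
4) 1611.94ms=9/5b +537.313ms=3/5b
5) 2149.254ms=12/5b +537.313ms=3/5b
6) 2686.567ms=3b +1343.284ms=3/2b
7) 4029.851ms=9/2b +671.642ms=3/4b
8) 4701.493ms=21/4b +671.642ms=3/4b
Σ=6b of 6 (67bpm 3/4) — PASS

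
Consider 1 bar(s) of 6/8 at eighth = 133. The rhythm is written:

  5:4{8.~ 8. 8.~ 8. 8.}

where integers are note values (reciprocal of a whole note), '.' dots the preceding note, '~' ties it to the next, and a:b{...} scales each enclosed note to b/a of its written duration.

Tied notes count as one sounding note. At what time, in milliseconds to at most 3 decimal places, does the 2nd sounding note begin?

note 2 onset = 12/5b = 1082.707ms

1. 0.0ms @ 0 + 1082.707ms (12/5)
2. 1082.707ms @ 12/5 + 1082.707ms (12/5)
3. 2165.414ms @ 24/5 + 541.353ms (6/5)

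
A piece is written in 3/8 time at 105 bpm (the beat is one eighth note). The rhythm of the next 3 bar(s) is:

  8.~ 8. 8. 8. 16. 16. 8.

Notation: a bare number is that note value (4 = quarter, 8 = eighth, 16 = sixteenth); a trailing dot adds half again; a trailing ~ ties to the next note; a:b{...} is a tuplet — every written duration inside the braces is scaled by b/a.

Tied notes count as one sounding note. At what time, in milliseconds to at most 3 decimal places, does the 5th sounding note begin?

1. 0.0ms @ 0 + 1714.286ms (3)
2. 1714.286ms @ 3 + 857.143ms (3/2)
3. 2571.429ms @ 9/2 + 857.143ms (3/2)
4. 3428.571ms @ 6 + 428.571ms (3/4)
5. 3857.143ms @ 27/4 + 428.571ms (3/4)
6. 4285.714ms @ 15/2 + 857.143ms (3/2)

note 5 onset = 27/4b = 3857.143ms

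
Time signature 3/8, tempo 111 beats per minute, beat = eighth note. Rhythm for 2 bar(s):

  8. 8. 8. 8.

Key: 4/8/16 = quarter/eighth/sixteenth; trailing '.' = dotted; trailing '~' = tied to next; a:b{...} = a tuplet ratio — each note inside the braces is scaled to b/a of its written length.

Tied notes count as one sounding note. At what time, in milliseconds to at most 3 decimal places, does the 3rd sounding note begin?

1. 0.0ms @ 0 + 810.811ms (3/2)
2. 810.811ms @ 3/2 + 810.811ms (3/2)
3. 1621.622ms @ 3 + 810.811ms (3/2)
4. 2432.432ms @ 9/2 + 810.811ms (3/2)

note 3 onset = 3b = 1621.622ms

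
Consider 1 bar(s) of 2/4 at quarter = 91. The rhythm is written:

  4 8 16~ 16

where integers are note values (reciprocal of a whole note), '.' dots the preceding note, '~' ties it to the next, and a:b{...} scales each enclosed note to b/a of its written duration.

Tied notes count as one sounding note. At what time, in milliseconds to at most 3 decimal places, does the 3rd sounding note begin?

note 3 onset = 3/2b = 989.011ms

1. 0.0ms @ 0 + 659.341ms (1)
2. 659.341ms @ 1 + 329.67ms (1/2)
3. 989.011ms @ 3/2 + 329.67ms (1/2)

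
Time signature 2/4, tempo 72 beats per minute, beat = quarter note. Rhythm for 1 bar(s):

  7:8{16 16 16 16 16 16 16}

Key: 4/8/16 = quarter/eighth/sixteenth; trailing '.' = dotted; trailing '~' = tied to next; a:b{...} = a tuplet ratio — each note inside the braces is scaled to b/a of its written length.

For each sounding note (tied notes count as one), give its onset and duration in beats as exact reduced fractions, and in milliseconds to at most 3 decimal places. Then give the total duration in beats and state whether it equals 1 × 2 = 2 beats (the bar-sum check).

1) 0.0ms=0b +238.095ms=2/7b
2) 238.095ms=2/7b +238.095ms=2/7b
3) 476.19ms=4/7b +238.095ms=2/7b
4) 714.286ms=6/7b +238.095ms=2/7b
5) 952.381ms=8/7b +238.095ms=2/7b
6) 1190.476ms=10/7b +238.095ms=2/7b
7) 1428.571ms=12/7b +238.095ms=2/7b
Σ=2b of 2 (72bpm 2/4) — PASS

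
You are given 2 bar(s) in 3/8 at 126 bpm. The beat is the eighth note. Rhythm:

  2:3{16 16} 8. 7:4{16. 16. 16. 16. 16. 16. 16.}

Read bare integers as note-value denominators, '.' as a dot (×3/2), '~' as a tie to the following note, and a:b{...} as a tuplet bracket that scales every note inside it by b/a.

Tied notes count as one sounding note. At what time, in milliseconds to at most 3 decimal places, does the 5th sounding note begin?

note 5 onset = 24/7b = 1632.653ms

1. 0.0ms @ 0 + 357.143ms (3/4)
2. 357.143ms @ 3/4 + 357.143ms (3/4)
3. 714.286ms @ 3/2 + 714.286ms (3/2)
4. 1428.571ms @ 3 + 204.082ms (3/7)
5. 1632.653ms @ 24/7 + 204.082ms (3/7)
6. 1836.735ms @ 27/7 + 204.082ms (3/7)
7. 2040.816ms @ 30/7 + 204.082ms (3/7)
8. 2244.898ms @ 33/7 + 204.082ms (3/7)
9. 2448.98ms @ 36/7 + 204.082ms (3/7)
10. 2653.061ms @ 39/7 + 204.082ms (3/7)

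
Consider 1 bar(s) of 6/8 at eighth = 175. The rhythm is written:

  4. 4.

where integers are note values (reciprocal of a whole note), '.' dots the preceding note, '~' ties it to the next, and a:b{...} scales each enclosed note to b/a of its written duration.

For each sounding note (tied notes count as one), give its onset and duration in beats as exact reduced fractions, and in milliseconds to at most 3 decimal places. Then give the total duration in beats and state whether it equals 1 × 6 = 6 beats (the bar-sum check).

1) 0.0ms=0b +1028.571ms=3b
2) 1028.571ms=3b +1028.571ms=3b
Σ=6b of 6 (175bpm 6/8) — PASS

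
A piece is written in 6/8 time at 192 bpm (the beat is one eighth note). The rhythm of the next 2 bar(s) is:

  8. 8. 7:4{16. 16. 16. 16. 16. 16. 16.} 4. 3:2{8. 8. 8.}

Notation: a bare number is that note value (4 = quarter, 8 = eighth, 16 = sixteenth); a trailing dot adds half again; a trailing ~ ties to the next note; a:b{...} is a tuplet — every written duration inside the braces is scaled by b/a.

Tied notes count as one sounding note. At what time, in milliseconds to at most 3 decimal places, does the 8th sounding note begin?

1. 0.0ms @ 0 + 468.75ms (3/2)
2. 468.75ms @ 3/2 + 468.75ms (3/2)
3. 937.5ms @ 3 + 133.929ms (3/7)
4. 1071.429ms @ 24/7 + 133.929ms (3/7)
5. 1205.357ms @ 27/7 + 133.929ms (3/7)
6. 1339.286ms @ 30/7 + 133.929ms (3/7)
7. 1473.214ms @ 33/7 + 133.929ms (3/7)
8. 1607.143ms @ 36/7 + 133.929ms (3/7)
9. 1741.071ms @ 39/7 + 133.929ms (3/7)
10. 1875.0ms @ 6 + 937.5ms (3)
11. 2812.5ms @ 9 + 312.5ms (1)
12. 3125.0ms @ 10 + 312.5ms (1)
13. 3437.5ms @ 11 + 312.5ms (1)

note 8 onset = 36/7b = 1607.143ms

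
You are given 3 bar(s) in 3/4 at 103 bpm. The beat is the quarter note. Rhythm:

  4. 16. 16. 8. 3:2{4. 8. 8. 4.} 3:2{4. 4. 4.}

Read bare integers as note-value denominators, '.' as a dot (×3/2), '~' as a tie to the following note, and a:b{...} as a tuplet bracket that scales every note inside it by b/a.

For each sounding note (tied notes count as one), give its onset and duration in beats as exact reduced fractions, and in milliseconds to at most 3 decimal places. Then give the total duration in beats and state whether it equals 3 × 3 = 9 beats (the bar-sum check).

1) 0.0ms=0b +873.786ms=3/2b
2) 873.786ms=3/2b +218.447ms=3/8b
3) 1092.233ms=15/8b +218.447ms=3/8b
4) 1310.68ms=9/4b +436.893ms=3/4b
5) 1747.573ms=3b +582.524ms=1b
6) 2330.097ms=4b +291.262ms=1/2b
7) 2621.359ms=9/2b +291.262ms=1/2b
8) 2912.621ms=5b +582.524ms=1b
9) 3495.146ms=6b +582.524ms=1b
10) 4077.67ms=7b +582.524ms=1b
11) 4660.194ms=8b +582.524ms=1b
Σ=9b of 9 (103bpm 3/4) — PASS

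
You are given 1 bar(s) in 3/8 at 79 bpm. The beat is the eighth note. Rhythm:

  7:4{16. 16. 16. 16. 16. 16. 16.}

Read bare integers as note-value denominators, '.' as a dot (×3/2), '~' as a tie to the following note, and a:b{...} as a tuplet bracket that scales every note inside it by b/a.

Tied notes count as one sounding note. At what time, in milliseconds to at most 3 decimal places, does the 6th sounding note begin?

1. 0.0ms @ 0 + 325.497ms (3/7)
2. 325.497ms @ 3/7 + 325.497ms (3/7)
3. 650.995ms @ 6/7 + 325.497ms (3/7)
4. 976.492ms @ 9/7 + 325.497ms (3/7)
5. 1301.989ms @ 12/7 + 325.497ms (3/7)
6. 1627.486ms @ 15/7 + 325.497ms (3/7)
7. 1952.984ms @ 18/7 + 325.497ms (3/7)

note 6 onset = 15/7b = 1627.486ms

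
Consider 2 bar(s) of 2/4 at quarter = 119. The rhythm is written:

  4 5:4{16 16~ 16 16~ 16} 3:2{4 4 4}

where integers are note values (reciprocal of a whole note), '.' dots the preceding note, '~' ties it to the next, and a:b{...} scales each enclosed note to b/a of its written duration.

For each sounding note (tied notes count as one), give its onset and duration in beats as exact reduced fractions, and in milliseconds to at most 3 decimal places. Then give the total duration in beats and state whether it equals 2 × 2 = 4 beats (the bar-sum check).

1) 0.0ms=0b +504.202ms=1b
2) 504.202ms=1b +100.84ms=1/5b
3) 605.042ms=6/5b +201.681ms=2/5b
4) 806.723ms=8/5b +201.681ms=2/5b
5) 1008.403ms=2b +336.134ms=2/3b
6) 1344.538ms=8/3b +336.134ms=2/3b
7) 1680.672ms=10/3b +336.134ms=2/3b
Σ=4b of 4 (119bpm 2/4) — PASS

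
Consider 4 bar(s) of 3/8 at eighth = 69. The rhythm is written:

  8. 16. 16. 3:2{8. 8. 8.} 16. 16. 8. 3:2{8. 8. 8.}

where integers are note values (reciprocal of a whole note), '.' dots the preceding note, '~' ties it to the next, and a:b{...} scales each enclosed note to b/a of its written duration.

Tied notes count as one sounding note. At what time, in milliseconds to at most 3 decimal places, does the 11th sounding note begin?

note 11 onset = 10b = 8695.652ms

1. 0.0ms @ 0 + 1304.348ms (3/2)
2. 1304.348ms @ 3/2 + 652.174ms (3/4)
3. 1956.522ms @ 9/4 + 652.174ms (3/4)
4. 2608.696ms @ 3 + 869.565ms (1)
5. 3478.261ms @ 4 + 869.565ms (1)
6. 4347.826ms @ 5 + 869.565ms (1)
7. 5217.391ms @ 6 + 652.174ms (3/4)
8. 5869.565ms @ 27/4 + 652.174ms (3/4)
9. 6521.739ms @ 15/2 + 1304.348ms (3/2)
10. 7826.087ms @ 9 + 869.565ms (1)
11. 8695.652ms @ 10 + 869.565ms (1)
12. 9565.217ms @ 11 + 869.565ms (1)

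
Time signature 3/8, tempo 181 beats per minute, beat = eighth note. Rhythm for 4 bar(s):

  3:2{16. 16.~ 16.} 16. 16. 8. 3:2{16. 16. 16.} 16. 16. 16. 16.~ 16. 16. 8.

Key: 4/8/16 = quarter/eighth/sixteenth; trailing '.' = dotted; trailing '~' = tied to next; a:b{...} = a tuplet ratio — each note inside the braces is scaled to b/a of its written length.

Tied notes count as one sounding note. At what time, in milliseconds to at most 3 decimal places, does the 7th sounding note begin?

1. 0.0ms @ 0 + 165.746ms (1/2)
2. 165.746ms @ 1/2 + 331.492ms (1)
3. 497.238ms @ 3/2 + 248.619ms (3/4)
4. 745.856ms @ 9/4 + 248.619ms (3/4)
5. 994.475ms @ 3 + 497.238ms (3/2)
6. 1491.713ms @ 9/2 + 165.746ms (1/2)
7. 1657.459ms @ 5 + 165.746ms (1/2)
8. 1823.204ms @ 11/2 + 165.746ms (1/2)
9. 1988.95ms @ 6 + 248.619ms (3/4)
10. 2237.569ms @ 27/4 + 248.619ms (3/4)
11. 2486.188ms @ 15/2 + 248.619ms (3/4)
12. 2734.807ms @ 33/4 + 497.238ms (3/2)
13. 3232.044ms @ 39/4 + 248.619ms (3/4)
14. 3480.663ms @ 21/2 + 497.238ms (3/2)

note 7 onset = 5b = 1657.459ms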